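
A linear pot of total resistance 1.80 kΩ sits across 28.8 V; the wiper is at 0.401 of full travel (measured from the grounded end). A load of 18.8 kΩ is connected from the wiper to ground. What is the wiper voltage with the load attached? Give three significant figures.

The wiper splits the pot into (1−α)R = 1078 Ω above and αR = 721.8 Ω below.
Lower section ‖ load = 695.1 Ω.
V_wiper = 28.8 × 695.1/(1078 + 695.1) = 11.3 V.

V ≈ 11.3 V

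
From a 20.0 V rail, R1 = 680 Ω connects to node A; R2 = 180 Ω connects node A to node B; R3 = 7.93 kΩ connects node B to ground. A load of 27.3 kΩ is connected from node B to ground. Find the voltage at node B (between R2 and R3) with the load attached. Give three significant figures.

V ≈ 17.5 V

At node B, R3 is in parallel with the load: R3‖R_L = 6145 Ω.
Below node A the resistance is R2 + (R3‖R_L) = 6325 Ω, so V_A = 20.0 × 6325/7005 = 18.06 V.
Then V_B = V_A × (R3‖R_L)/(R2 + R3‖R_L) = 18.06 × 6145/6325 = 17.5 V.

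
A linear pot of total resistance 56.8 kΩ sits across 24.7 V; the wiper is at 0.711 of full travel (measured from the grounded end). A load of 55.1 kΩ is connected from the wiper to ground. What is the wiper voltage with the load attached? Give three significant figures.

The wiper splits the pot into (1−α)R = 16.42 kΩ above and αR = 40.38 kΩ below.
Lower section ‖ load = 23.30 kΩ.
V_wiper = 24.7 × 23.30/(16.42 + 23.30) = 14.5 V.

V ≈ 14.5 V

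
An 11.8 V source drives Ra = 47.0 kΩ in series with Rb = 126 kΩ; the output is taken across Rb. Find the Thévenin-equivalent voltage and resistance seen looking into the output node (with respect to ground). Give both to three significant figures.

V_th is the open-circuit tap voltage: 11.8 × 126/(47.0 + 126) = 8.59 V.
With the supply zeroed, Ra and Rb appear in parallel from the tap: R_th = Ra‖Rb = (47.0 × 126)/173.0 = 34.2 kΩ.

V_th = 8.59 V, R_th = 34.2 kΩ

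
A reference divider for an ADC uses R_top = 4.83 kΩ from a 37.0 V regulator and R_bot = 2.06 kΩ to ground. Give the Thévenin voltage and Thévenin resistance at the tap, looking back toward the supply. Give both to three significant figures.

V_th = 11.1 V, R_th = 1.44 kΩ

V_th is the open-circuit tap voltage: 37.0 × 2.06/(4.83 + 2.06) = 11.1 V.
With the supply zeroed, R_top and R_bot appear in parallel from the tap: R_th = R_top‖R_bot = (4.83 × 2.06)/6.890 = 1.44 kΩ.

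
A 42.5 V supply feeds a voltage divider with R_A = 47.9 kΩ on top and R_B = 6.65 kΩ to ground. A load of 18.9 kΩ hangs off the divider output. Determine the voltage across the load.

The load sits in parallel with R_B: R_B‖R_L = (6.65 × 18.9) / (6.65 + 18.9) = 4.919 kΩ.
V_out = 42.5 × 4.919 / (47.9 + 4.919) = 42.5 × 4.919/52.82 = 3.96 V.
(Unloaded it would have been 5.18 V.)

V_out ≈ 3.96 V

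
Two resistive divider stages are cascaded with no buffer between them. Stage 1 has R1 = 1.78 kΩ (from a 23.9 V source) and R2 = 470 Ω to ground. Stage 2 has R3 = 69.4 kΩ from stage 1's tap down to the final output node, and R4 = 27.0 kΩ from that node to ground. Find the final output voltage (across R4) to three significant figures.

Stage 2 presents R3+R4 = 96400 Ω as a load on stage 1's tap.
Stage 1's lower leg becomes R2‖(R3+R4) = 467.7 Ω, so V_mid = 23.9 × 467.7/2248 = 4.973 V.
Stage 2 is itself unloaded: V_out = V_mid × R4/(R3+R4) = 4.973 × 27000/96400 = 1.39 V.

V_out ≈ 1.39 V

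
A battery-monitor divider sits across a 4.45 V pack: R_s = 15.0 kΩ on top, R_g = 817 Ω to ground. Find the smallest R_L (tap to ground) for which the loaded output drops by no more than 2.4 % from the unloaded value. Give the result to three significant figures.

Output resistance R_th = R_s‖R_g = (15000 × 817)/15820 = 774.8 Ω.
The fractional drop is R_th/(R_th + R_L); requiring this ≤ 0.0240 gives R_L ≥ R_th(1/0.0240 − 1) = 774.8 × 40.67 = 31.5 kΩ.

R_L(min) ≈ 31.5 kΩ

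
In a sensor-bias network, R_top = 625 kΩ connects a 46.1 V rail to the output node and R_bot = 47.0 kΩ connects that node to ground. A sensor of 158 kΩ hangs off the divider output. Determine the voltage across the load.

V_out ≈ 2.53 V

The load sits in parallel with R_bot: R_bot‖R_L = (47.0 × 158) / (47.0 + 158) = 36.22 kΩ.
V_out = 46.1 × 36.22 / (625 + 36.22) = 46.1 × 36.22/661.2 = 2.53 V.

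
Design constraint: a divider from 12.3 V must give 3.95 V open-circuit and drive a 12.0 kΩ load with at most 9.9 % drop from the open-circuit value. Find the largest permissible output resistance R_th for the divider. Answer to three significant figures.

R_th ≤ 1.32 kΩ

Loading drop = R_th/(R_th + R_L) ≤ 0.0990, so R_th ≤ R_L · ε/(1−ε) = 12.0 kΩ × 0.0990/0.9010 = 1.32 kΩ.
(Any R1, R2 with R2/(R1+R2) = 0.321 and R1‖R2 ≤ 1.32 kΩ will meet the spec.)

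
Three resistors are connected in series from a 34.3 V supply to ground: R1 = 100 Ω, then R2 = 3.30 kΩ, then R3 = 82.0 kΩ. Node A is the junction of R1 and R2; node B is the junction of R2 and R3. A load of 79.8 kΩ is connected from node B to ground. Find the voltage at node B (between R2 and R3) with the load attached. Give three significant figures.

V ≈ 31.6 V

At node B, R3 is in parallel with the load: R3‖R_L = 40440 Ω.
Below node A the resistance is R2 + (R3‖R_L) = 43740 Ω, so V_A = 34.3 × 43740/43840 = 34.22 V.
Then V_B = V_A × (R3‖R_L)/(R2 + R3‖R_L) = 34.22 × 40440/43740 = 31.6 V.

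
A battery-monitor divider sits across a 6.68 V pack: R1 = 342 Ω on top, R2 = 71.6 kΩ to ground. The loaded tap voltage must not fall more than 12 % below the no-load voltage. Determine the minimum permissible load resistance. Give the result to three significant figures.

R_L(min) ≈ 2.50 kΩ

Output resistance R_th = R1‖R2 = (342 × 71600)/71940 = 340.4 Ω.
The fractional drop is R_th/(R_th + R_L); requiring this ≤ 0.120 gives R_L ≥ R_th(1/0.120 − 1) = 340.4 × 7.333 = 2.50 kΩ.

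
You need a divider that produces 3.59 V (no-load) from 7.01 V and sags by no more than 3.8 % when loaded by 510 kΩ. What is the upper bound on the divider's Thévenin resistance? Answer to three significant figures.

Loading drop = R_th/(R_th + R_L) ≤ 0.0380, so R_th ≤ R_L · ε/(1−ε) = 510 kΩ × 0.0380/0.9620 = 20.1 kΩ.
(Any R1, R2 with R2/(R1+R2) = 0.512 and R1‖R2 ≤ 20.1 kΩ will meet the spec.)

R_th ≤ 20.1 kΩ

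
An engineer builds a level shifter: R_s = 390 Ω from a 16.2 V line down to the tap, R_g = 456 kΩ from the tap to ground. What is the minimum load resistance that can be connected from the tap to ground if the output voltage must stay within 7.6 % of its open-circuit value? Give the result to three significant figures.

Output resistance R_th = R_s‖R_g = (390 × 456000)/456400 = 389.7 Ω.
The fractional drop is R_th/(R_th + R_L); requiring this ≤ 0.0760 gives R_L ≥ R_th(1/0.0760 − 1) = 389.7 × 12.16 = 4.74 kΩ.

R_L(min) ≈ 4.74 kΩ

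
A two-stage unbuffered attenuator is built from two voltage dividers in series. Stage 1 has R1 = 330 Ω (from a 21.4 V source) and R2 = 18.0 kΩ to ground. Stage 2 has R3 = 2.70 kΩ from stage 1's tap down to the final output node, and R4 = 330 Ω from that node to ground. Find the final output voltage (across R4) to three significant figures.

Stage 2 presents R3+R4 = 3030 Ω as a load on stage 1's tap.
Stage 1's lower leg becomes R2‖(R3+R4) = 2593 Ω, so V_mid = 21.4 × 2593/2923 = 18.98 V.
Stage 2 is itself unloaded: V_out = V_mid × R4/(R3+R4) = 18.98 × 330/3030 = 2.07 V.

V_out ≈ 2.07 V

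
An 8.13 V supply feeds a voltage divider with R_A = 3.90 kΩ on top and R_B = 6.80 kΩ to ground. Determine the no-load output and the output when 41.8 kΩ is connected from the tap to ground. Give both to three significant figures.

Open-circuit: V = 8.13 × 6.80/(3.90 + 6.80) = 5.17 V.
With the load, R_B becomes R_B‖R_L = 5.849 kΩ, so V = 8.13 × 5.849/9.749 = 4.88 V.

Unloaded: 5.17 V; loaded: 4.88 V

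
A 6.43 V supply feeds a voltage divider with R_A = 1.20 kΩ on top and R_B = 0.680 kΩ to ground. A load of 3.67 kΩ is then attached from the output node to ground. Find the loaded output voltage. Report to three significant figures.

The load sits in parallel with R_B: R_B‖R_L = (680 × 3670) / (680 + 3670) = 573.7 Ω.
V_out = 6.43 × 573.7 / (1200 + 573.7) = 6.43 × 573.7/1774 = 2.08 V.

V_out ≈ 2.08 V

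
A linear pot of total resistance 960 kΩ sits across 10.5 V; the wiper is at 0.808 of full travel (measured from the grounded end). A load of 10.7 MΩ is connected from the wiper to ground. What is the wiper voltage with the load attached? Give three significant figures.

The wiper splits the pot into (1−α)R = 184.3 kΩ above and αR = 775.7 kΩ below.
Lower section ‖ load = 723.2 kΩ.
V_wiper = 10.5 × 723.2/(184.3 + 723.2) = 8.37 V.

V ≈ 8.37 V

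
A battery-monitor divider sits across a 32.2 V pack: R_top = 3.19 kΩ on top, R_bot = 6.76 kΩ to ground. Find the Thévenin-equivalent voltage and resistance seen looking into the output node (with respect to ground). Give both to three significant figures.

V_th is the open-circuit tap voltage: 32.2 × 6.76/(3.19 + 6.76) = 21.9 V.
With the supply zeroed, R_top and R_bot appear in parallel from the tap: R_th = R_top‖R_bot = (3.19 × 6.76)/9.950 = 2.17 kΩ.

V_th = 21.9 V, R_th = 2.17 kΩ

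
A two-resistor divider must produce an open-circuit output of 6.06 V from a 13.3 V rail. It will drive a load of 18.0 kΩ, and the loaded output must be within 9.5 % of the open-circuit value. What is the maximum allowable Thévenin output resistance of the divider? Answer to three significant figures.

Loading drop = R_th/(R_th + R_L) ≤ 0.0950, so R_th ≤ R_L · ε/(1−ε) = 18.0 kΩ × 0.0950/0.9050 = 1.89 kΩ.

R_th ≤ 1.89 kΩ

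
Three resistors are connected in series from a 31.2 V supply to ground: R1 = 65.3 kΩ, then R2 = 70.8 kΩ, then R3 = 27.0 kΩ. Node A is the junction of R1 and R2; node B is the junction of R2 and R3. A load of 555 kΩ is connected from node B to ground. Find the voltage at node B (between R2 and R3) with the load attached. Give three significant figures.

V ≈ 4.96 V

At node B, R3 is in parallel with the load: R3‖R_L = 25.75 kΩ.
Below node A the resistance is R2 + (R3‖R_L) = 96.55 kΩ, so V_A = 31.2 × 96.55/161.8 = 18.61 V.
Then V_B = V_A × (R3‖R_L)/(R2 + R3‖R_L) = 18.61 × 25.75/96.55 = 4.96 V.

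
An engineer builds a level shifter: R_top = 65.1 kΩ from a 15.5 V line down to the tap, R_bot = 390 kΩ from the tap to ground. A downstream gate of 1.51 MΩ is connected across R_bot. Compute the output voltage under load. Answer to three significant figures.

The load sits in parallel with R_bot: R_bot‖R_L = (390 × 1510) / (390 + 1510) = 309.9 kΩ.
V_out = 15.5 × 309.9 / (65.1 + 309.9) = 15.5 × 309.9/375.0 = 12.8 V.
(Unloaded it would have been 13.3 V.)

V_out ≈ 12.8 V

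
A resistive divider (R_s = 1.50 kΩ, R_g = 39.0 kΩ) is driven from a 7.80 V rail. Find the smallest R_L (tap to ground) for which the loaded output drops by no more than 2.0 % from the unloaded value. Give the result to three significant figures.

Output resistance R_th = R_s‖R_g = (1.50 × 39.0)/40.50 = 1.444 kΩ.
The fractional drop is R_th/(R_th + R_L); requiring this ≤ 0.0200 gives R_L ≥ R_th(1/0.0200 − 1) = 1.444 × 49.00 = 70.8 kΩ.

R_L(min) ≈ 70.8 kΩ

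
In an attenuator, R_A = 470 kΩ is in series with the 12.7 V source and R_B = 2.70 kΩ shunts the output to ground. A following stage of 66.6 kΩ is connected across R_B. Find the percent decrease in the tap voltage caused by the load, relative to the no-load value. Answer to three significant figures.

3.87 %

The divider's output (Thévenin) resistance is R_A‖R_B = 2.685 kΩ.
Fractional drop under load = R_th/(R_th + R_L) = 2.685 / (2.685 + 66.6) = 0.03875.
So the output falls by 3.87 %.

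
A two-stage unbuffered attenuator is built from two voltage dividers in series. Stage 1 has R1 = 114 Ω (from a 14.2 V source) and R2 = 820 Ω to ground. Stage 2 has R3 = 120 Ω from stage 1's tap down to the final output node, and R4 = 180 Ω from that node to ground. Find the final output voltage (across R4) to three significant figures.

V_out ≈ 5.61 V

Stage 2 presents R3+R4 = 300.0 Ω as a load on stage 1's tap.
Stage 1's lower leg becomes R2‖(R3+R4) = 219.6 Ω, so V_mid = 14.2 × 219.6/333.6 = 9.348 V.
Stage 2 is itself unloaded: V_out = V_mid × R4/(R3+R4) = 9.348 × 180/300.0 = 5.61 V.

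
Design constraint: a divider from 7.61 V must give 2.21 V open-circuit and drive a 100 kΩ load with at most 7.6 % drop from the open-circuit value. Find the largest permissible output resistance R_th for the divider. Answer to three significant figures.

R_th ≤ 8.23 kΩ

Loading drop = R_th/(R_th + R_L) ≤ 0.0760, so R_th ≤ R_L · ε/(1−ε) = 100 kΩ × 0.0760/0.9240 = 8.23 kΩ.
(Any R1, R2 with R2/(R1+R2) = 0.290 and R1‖R2 ≤ 8.23 kΩ will meet the spec.)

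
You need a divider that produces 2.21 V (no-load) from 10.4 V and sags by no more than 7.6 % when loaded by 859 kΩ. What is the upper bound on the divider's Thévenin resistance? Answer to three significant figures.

Loading drop = R_th/(R_th + R_L) ≤ 0.0760, so R_th ≤ R_L · ε/(1−ε) = 859 kΩ × 0.0760/0.9240 = 70.7 kΩ.
(Any R1, R2 with R2/(R1+R2) = 0.212 and R1‖R2 ≤ 70.7 kΩ will meet the spec.)

R_th ≤ 70.7 kΩ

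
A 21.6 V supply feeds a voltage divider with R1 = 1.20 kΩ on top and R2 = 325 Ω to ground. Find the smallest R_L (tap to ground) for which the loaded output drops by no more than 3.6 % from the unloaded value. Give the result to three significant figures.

R_L(min) ≈ 6.85 kΩ

Output resistance R_th = R1‖R2 = (1200 × 325)/1525 = 255.7 Ω.
The fractional drop is R_th/(R_th + R_L); requiring this ≤ 0.0360 gives R_L ≥ R_th(1/0.0360 − 1) = 255.7 × 26.78 = 6.85 kΩ.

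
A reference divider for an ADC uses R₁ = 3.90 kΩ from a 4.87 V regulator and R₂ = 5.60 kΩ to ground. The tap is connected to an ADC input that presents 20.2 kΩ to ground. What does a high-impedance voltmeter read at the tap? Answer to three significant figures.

The load sits in parallel with R₂: R₂‖R_L = (5.60 × 20.2) / (5.60 + 20.2) = 4.384 kΩ.
V_out = 4.87 × 4.384 / (3.90 + 4.384) = 4.87 × 4.384/8.284 = 2.58 V.

V_out ≈ 2.58 V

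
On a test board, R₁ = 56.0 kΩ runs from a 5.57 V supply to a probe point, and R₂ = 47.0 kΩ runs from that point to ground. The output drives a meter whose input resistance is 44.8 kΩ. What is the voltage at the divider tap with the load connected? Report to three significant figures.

The load sits in parallel with R₂: R₂‖R_L = (47.0 × 44.8) / (47.0 + 44.8) = 22.94 kΩ.
V_out = 5.57 × 22.94 / (56.0 + 22.94) = 5.57 × 22.94/78.94 = 1.62 V.

V_out ≈ 1.62 V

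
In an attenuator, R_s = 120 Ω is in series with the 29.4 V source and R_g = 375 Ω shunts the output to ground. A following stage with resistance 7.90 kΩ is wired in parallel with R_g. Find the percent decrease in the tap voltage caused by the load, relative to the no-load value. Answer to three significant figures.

1.14 %

The divider's output (Thévenin) resistance is R_s‖R_g = 90.91 Ω.
Fractional drop under load = R_th/(R_th + R_L) = 90.91 / (90.91 + 7900) = 0.01138.
So the output falls by 1.14 %.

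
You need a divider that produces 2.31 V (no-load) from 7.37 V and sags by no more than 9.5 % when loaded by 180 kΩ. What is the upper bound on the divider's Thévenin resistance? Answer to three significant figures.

Loading drop = R_th/(R_th + R_L) ≤ 0.0950, so R_th ≤ R_L · ε/(1−ε) = 180 kΩ × 0.0950/0.9050 = 18.9 kΩ.
(Any R1, R2 with R2/(R1+R2) = 0.313 and R1‖R2 ≤ 18.9 kΩ will meet the spec.)

R_th ≤ 18.9 kΩ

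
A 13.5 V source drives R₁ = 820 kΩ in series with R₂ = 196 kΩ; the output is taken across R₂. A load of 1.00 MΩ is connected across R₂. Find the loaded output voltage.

The load sits in parallel with R₂: R₂‖R_L = (196 × 1000) / (196 + 1000) = 163.9 kΩ.
V_out = 13.5 × 163.9 / (820 + 163.9) = 13.5 × 163.9/983.9 = 2.25 V.
(Unloaded it would have been 2.60 V.)

V_out ≈ 2.25 V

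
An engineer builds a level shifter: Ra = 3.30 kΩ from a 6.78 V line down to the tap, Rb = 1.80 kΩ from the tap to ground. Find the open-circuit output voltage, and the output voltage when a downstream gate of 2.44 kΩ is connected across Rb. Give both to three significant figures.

Unloaded: 2.39 V; loaded: 1.62 V

Open-circuit: V = 6.78 × 1.80/(3.30 + 1.80) = 2.39 V.
With the load, Rb becomes Rb‖R_L = 1.036 kΩ, so V = 6.78 × 1.036/4.336 = 1.62 V.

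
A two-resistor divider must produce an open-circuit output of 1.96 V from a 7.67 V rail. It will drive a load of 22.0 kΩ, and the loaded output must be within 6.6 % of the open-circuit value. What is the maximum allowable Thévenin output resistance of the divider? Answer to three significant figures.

R_th ≤ 1.55 kΩ

Loading drop = R_th/(R_th + R_L) ≤ 0.0660, so R_th ≤ R_L · ε/(1−ε) = 22.0 kΩ × 0.0660/0.9340 = 1.55 kΩ.
(Any R1, R2 with R2/(R1+R2) = 0.256 and R1‖R2 ≤ 1.55 kΩ will meet the spec.)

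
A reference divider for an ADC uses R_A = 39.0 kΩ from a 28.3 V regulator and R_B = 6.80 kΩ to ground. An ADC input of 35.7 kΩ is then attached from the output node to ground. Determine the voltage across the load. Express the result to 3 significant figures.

V_out ≈ 3.62 V

The load sits in parallel with R_B: R_B‖R_L = (6.80 × 35.7) / (6.80 + 35.7) = 5.712 kΩ.
V_out = 28.3 × 5.712 / (39.0 + 5.712) = 28.3 × 5.712/44.71 = 3.62 V.
(Unloaded it would have been 4.20 V.)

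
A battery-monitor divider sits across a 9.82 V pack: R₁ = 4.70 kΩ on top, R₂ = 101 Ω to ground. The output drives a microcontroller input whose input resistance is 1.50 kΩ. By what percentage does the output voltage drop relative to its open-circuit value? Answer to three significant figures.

6.18 %

The divider's output (Thévenin) resistance is R₁‖R₂ = 98.88 Ω.
Fractional drop under load = R_th/(R_th + R_L) = 98.88 / (98.88 + 1500) = 0.06184.
So the output falls by 6.18 %.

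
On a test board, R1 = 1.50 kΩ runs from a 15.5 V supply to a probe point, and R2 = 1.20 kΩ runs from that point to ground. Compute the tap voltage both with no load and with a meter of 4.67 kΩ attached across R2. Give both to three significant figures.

Open-circuit: V = 15.5 × 1.20/(1.50 + 1.20) = 6.89 V.
With the load, R2 becomes R2‖R_L = 0.9547 kΩ, so V = 15.5 × 0.9547/2.455 = 6.03 V.

Unloaded: 6.89 V; loaded: 6.03 V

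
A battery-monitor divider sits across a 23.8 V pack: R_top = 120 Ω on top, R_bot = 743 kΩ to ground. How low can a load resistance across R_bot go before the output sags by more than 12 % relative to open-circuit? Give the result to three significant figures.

Output resistance R_th = R_top‖R_bot = (120 × 743000)/743100 = 120.0 Ω.
The fractional drop is R_th/(R_th + R_L); requiring this ≤ 0.120 gives R_L ≥ R_th(1/0.120 − 1) = 120.0 × 7.333 = 880 Ω.

R_L(min) ≈ 880 Ω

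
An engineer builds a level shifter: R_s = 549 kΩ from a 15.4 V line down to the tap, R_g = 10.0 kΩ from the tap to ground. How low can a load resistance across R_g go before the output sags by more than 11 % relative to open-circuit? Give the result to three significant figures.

Output resistance R_th = R_s‖R_g = (549 × 10.0)/559.0 = 9.821 kΩ.
The fractional drop is R_th/(R_th + R_L); requiring this ≤ 0.110 gives R_L ≥ R_th(1/0.110 − 1) = 9.821 × 8.091 = 79.5 kΩ.

R_L(min) ≈ 79.5 kΩ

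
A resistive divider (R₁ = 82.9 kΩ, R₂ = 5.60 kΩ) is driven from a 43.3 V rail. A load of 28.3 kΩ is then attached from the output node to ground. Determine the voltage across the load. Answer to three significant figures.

V_out ≈ 2.31 V

The load sits in parallel with R₂: R₂‖R_L = (5.60 × 28.3) / (5.60 + 28.3) = 4.675 kΩ.
V_out = 43.3 × 4.675 / (82.9 + 4.675) = 43.3 × 4.675/87.57 = 2.31 V.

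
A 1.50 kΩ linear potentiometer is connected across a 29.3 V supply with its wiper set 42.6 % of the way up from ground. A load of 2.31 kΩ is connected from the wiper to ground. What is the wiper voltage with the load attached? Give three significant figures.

The wiper splits the pot into (1−α)R = 861.0 Ω above and αR = 639.0 Ω below.
Lower section ‖ load = 500.5 Ω.
V_wiper = 29.3 × 500.5/(861.0 + 500.5) = 10.8 V.

V ≈ 10.8 V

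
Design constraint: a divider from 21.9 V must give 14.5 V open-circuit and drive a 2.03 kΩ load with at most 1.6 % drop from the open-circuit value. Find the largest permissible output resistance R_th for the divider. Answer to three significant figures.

R_th ≤ 33.0 Ω

Loading drop = R_th/(R_th + R_L) ≤ 0.0160, so R_th ≤ R_L · ε/(1−ε) = 2.03 kΩ × 0.0160/0.9840 = 33.0 Ω.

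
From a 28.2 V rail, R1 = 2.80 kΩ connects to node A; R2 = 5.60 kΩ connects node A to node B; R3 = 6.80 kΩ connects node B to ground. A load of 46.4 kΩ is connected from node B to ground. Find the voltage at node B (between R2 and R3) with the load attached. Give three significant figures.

At node B, R3 is in parallel with the load: R3‖R_L = 5.931 kΩ.
Below node A the resistance is R2 + (R3‖R_L) = 11.53 kΩ, so V_A = 28.2 × 11.53/14.33 = 22.69 V.
Then V_B = V_A × (R3‖R_L)/(R2 + R3‖R_L) = 22.69 × 5.931/11.53 = 11.7 V.

V ≈ 11.7 V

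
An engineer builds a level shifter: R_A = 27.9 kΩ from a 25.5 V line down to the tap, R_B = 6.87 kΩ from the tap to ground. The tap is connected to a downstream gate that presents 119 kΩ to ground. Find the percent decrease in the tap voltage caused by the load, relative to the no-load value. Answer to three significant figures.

4.43 %

The divider's output (Thévenin) resistance is R_A‖R_B = 5.513 kΩ.
Fractional drop under load = R_th/(R_th + R_L) = 5.513 / (5.513 + 119) = 0.04427.
So the output falls by 4.43 %.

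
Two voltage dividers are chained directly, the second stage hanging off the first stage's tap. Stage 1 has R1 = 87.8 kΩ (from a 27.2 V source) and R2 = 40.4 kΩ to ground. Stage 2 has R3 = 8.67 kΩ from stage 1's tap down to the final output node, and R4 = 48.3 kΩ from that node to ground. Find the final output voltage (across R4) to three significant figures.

V_out ≈ 4.89 V

Stage 2 presents R3+R4 = 56.97 kΩ as a load on stage 1's tap.
Stage 1's lower leg becomes R2‖(R3+R4) = 23.64 kΩ, so V_mid = 27.2 × 23.64/111.4 = 5.770 V.
Stage 2 is itself unloaded: V_out = V_mid × R4/(R3+R4) = 5.770 × 48.3/56.97 = 4.89 V.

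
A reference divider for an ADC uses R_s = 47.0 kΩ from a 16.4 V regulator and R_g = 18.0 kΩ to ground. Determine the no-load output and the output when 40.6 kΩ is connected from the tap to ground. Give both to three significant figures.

Open-circuit: V = 16.4 × 18.0/(47.0 + 18.0) = 4.54 V.
With the load, R_g becomes R_g‖R_L = 12.47 kΩ, so V = 16.4 × 12.47/59.47 = 3.44 V.

Unloaded: 4.54 V; loaded: 3.44 V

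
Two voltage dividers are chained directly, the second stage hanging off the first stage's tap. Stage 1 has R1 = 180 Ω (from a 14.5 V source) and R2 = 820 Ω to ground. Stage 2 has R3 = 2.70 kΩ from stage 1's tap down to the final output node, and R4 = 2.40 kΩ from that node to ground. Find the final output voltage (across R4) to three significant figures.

Stage 2 presents R3+R4 = 5100 Ω as a load on stage 1's tap.
Stage 1's lower leg becomes R2‖(R3+R4) = 706.4 Ω, so V_mid = 14.5 × 706.4/886.4 = 11.56 V.
Stage 2 is itself unloaded: V_out = V_mid × R4/(R3+R4) = 11.56 × 2400/5100 = 5.44 V.

V_out ≈ 5.44 V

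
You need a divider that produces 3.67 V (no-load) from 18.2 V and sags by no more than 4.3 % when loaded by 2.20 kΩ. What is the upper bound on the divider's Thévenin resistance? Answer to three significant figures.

R_th ≤ 98.9 Ω

Loading drop = R_th/(R_th + R_L) ≤ 0.0430, so R_th ≤ R_L · ε/(1−ε) = 2.20 kΩ × 0.0430/0.9570 = 98.9 Ω.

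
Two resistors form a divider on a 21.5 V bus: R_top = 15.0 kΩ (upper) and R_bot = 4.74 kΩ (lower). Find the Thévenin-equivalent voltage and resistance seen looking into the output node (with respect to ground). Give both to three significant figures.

V_th is the open-circuit tap voltage: 21.5 × 4.74/(15.0 + 4.74) = 5.16 V.
With the supply zeroed, R_top and R_bot appear in parallel from the tap: R_th = R_top‖R_bot = (15.0 × 4.74)/19.74 = 3.60 kΩ.

V_th = 5.16 V, R_th = 3.60 kΩ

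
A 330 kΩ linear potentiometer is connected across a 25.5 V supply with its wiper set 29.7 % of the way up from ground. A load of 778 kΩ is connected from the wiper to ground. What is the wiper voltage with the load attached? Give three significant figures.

V ≈ 6.96 V

The wiper splits the pot into (1−α)R = 232.0 kΩ above and αR = 98.01 kΩ below.
Lower section ‖ load = 87.04 kΩ.
V_wiper = 25.5 × 87.04/(232.0 + 87.04) = 6.96 V.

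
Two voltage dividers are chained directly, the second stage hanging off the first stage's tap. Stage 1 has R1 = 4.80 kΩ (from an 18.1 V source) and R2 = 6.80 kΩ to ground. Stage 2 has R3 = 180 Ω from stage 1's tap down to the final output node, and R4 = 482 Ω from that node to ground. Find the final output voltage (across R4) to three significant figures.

Stage 2 presents R3+R4 = 662.0 Ω as a load on stage 1's tap.
Stage 1's lower leg becomes R2‖(R3+R4) = 603.3 Ω, so V_mid = 18.1 × 603.3/5403 = 2.021 V.
Stage 2 is itself unloaded: V_out = V_mid × R4/(R3+R4) = 2.021 × 482/662.0 = 1.47 V.

V_out ≈ 1.47 V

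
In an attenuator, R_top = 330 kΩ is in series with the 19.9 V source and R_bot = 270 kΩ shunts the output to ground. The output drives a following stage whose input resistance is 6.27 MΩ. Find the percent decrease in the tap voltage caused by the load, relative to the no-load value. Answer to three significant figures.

The divider's output (Thévenin) resistance is R_top‖R_bot = 148.5 kΩ.
Fractional drop under load = R_th/(R_th + R_L) = 148.5 / (148.5 + 6270) = 0.02314.
So the output falls by 2.31 %.

2.31 %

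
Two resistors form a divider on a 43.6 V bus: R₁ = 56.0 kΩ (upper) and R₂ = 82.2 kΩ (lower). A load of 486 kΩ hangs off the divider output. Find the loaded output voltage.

V_out ≈ 24.3 V

The load sits in parallel with R₂: R₂‖R_L = (82.2 × 486) / (82.2 + 486) = 70.31 kΩ.
V_out = 43.6 × 70.31 / (56.0 + 70.31) = 43.6 × 70.31/126.3 = 24.3 V.
(Unloaded it would have been 25.9 V.)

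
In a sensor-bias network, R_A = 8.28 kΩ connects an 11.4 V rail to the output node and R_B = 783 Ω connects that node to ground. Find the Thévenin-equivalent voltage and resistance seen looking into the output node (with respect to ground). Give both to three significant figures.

V_th is the open-circuit tap voltage: 11.4 × 783/(8280 + 783) = 0.985 V.
With the supply zeroed, R_A and R_B appear in parallel from the tap: R_th = R_A‖R_B = (8280 × 783)/9063 = 715 Ω.

V_th = 0.985 V, R_th = 715 Ω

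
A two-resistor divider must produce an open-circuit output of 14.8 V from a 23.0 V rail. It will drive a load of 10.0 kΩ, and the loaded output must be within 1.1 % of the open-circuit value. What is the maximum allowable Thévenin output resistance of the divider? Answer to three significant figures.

R_th ≤ 111 Ω

Loading drop = R_th/(R_th + R_L) ≤ 0.0110, so R_th ≤ R_L · ε/(1−ε) = 10.0 kΩ × 0.0110/0.9890 = 111 Ω.
(Any R1, R2 with R2/(R1+R2) = 0.643 and R1‖R2 ≤ 111 Ω will meet the spec.)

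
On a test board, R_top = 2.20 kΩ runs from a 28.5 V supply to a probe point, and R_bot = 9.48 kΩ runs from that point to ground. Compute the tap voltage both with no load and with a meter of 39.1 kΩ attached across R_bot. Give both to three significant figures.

Unloaded: 23.1 V; loaded: 22.1 V

Open-circuit: V = 28.5 × 9.48/(2.20 + 9.48) = 23.1 V.
With the load, R_bot becomes R_bot‖R_L = 7.630 kΩ, so V = 28.5 × 7.630/9.830 = 22.1 V.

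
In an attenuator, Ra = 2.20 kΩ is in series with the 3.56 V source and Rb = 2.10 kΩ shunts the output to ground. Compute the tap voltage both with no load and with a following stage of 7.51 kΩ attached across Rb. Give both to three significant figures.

Open-circuit: V = 3.56 × 2.10/(2.20 + 2.10) = 1.74 V.
With the load, Rb becomes Rb‖R_L = 1.641 kΩ, so V = 3.56 × 1.641/3.841 = 1.52 V.

Unloaded: 1.74 V; loaded: 1.52 V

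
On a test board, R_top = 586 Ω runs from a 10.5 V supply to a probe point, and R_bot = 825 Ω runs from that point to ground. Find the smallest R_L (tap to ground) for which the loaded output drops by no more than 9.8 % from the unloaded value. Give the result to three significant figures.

R_L(min) ≈ 3.15 kΩ

Output resistance R_th = R_top‖R_bot = (586 × 825)/1411 = 342.6 Ω.
The fractional drop is R_th/(R_th + R_L); requiring this ≤ 0.0980 gives R_L ≥ R_th(1/0.0980 − 1) = 342.6 × 9.204 = 3.15 kΩ.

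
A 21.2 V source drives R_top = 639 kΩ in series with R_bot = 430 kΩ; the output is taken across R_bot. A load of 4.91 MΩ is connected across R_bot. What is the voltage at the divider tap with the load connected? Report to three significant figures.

V_out ≈ 8.10 V

The load sits in parallel with R_bot: R_bot‖R_L = (430 × 4910) / (430 + 4910) = 395.4 kΩ.
V_out = 21.2 × 395.4 / (639 + 395.4) = 21.2 × 395.4/1034 = 8.10 V.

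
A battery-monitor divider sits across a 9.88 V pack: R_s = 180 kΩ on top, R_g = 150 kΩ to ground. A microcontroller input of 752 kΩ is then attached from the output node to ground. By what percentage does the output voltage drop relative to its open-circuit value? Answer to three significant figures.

The divider's output (Thévenin) resistance is R_s‖R_g = 81.82 kΩ.
Fractional drop under load = R_th/(R_th + R_L) = 81.82 / (81.82 + 752) = 0.09812.
So the output falls by 9.81 %.

9.81 %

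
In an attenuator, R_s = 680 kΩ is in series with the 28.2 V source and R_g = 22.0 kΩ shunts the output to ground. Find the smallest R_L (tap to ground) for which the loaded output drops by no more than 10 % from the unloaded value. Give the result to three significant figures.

Output resistance R_th = R_s‖R_g = (680 × 22.0)/702.0 = 21.31 kΩ.
The fractional drop is R_th/(R_th + R_L); requiring this ≤ 0.100 gives R_L ≥ R_th(1/0.100 − 1) = 21.31 × 9.000 = 192 kΩ.

R_L(min) ≈ 192 kΩ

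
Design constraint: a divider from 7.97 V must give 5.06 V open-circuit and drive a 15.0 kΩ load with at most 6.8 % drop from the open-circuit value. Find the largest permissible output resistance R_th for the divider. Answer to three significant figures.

Loading drop = R_th/(R_th + R_L) ≤ 0.0680, so R_th ≤ R_L · ε/(1−ε) = 15.0 kΩ × 0.0680/0.9320 = 1.09 kΩ.

R_th ≤ 1.09 kΩ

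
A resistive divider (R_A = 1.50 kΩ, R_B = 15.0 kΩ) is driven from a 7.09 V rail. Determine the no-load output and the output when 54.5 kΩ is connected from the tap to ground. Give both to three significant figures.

Open-circuit: V = 7.09 × 15.0/(1.50 + 15.0) = 6.45 V.
With the load, R_B becomes R_B‖R_L = 11.76 kΩ, so V = 7.09 × 11.76/13.26 = 6.29 V.

Unloaded: 6.45 V; loaded: 6.29 V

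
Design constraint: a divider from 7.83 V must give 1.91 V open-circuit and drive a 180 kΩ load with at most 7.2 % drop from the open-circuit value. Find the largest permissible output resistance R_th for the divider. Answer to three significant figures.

Loading drop = R_th/(R_th + R_L) ≤ 0.0720, so R_th ≤ R_L · ε/(1−ε) = 180 kΩ × 0.0720/0.9280 = 14.0 kΩ.

R_th ≤ 14.0 kΩ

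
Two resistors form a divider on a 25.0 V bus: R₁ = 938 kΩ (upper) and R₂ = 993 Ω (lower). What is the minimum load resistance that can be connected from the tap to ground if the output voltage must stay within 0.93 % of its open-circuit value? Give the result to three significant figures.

R_L(min) ≈ 106 kΩ

Output resistance R_th = R₁‖R₂ = (938000 × 993)/939000 = 991.9 Ω.
The fractional drop is R_th/(R_th + R_L); requiring this ≤ 0.00930 gives R_L ≥ R_th(1/0.00930 − 1) = 991.9 × 106.5 = 106 kΩ.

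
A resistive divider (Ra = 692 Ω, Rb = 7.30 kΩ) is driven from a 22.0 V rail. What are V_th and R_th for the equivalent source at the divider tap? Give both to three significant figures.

V_th = 20.1 V, R_th = 632 Ω

V_th is the open-circuit tap voltage: 22.0 × 7300/(692 + 7300) = 20.1 V.
With the supply zeroed, Ra and Rb appear in parallel from the tap: R_th = Ra‖Rb = (692 × 7300)/7992 = 632 Ω.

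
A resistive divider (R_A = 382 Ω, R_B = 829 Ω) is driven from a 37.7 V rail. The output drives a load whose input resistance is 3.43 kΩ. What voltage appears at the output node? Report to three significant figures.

The load sits in parallel with R_B: R_B‖R_L = (829 × 3430) / (829 + 3430) = 667.6 Ω.
V_out = 37.7 × 667.6 / (382 + 667.6) = 37.7 × 667.6/1050 = 24.0 V.

V_out ≈ 24.0 V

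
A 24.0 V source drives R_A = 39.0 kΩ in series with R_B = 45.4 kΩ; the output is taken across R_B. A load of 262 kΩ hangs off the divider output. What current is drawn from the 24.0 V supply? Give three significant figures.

I ≈ 0.309 mA

R_B‖R_L = 38.69 kΩ, so the source sees R_A + R_B‖R_L = 77.69 kΩ.
I = 24.0 V / 77.69 kΩ = 0.309 mA.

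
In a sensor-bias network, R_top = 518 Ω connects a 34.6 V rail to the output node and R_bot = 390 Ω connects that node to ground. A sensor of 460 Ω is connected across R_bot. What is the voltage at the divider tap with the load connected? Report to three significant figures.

The load sits in parallel with R_bot: R_bot‖R_L = (390 × 460) / (390 + 460) = 211.1 Ω.
V_out = 34.6 × 211.1 / (518 + 211.1) = 34.6 × 211.1/729.1 = 10.0 V.
(Unloaded it would have been 14.9 V.)

V_out ≈ 10.0 V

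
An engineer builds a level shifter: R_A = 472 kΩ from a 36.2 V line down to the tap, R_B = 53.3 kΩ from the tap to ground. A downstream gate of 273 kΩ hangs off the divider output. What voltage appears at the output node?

The load sits in parallel with R_B: R_B‖R_L = (53.3 × 273) / (53.3 + 273) = 44.59 kΩ.
V_out = 36.2 × 44.59 / (472 + 44.59) = 36.2 × 44.59/516.6 = 3.12 V.

V_out ≈ 3.12 V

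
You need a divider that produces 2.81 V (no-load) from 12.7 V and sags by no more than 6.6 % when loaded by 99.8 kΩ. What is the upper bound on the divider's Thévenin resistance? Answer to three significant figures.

R_th ≤ 7.05 kΩ

Loading drop = R_th/(R_th + R_L) ≤ 0.0660, so R_th ≤ R_L · ε/(1−ε) = 99.8 kΩ × 0.0660/0.9340 = 7.05 kΩ.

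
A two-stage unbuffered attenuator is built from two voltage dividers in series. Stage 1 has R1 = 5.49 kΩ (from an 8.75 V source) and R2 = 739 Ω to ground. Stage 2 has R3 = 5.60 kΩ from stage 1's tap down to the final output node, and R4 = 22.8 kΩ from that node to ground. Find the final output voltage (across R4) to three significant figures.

Stage 2 presents R3+R4 = 28400 Ω as a load on stage 1's tap.
Stage 1's lower leg becomes R2‖(R3+R4) = 720.3 Ω, so V_mid = 8.75 × 720.3/6210 = 1.015 V.
Stage 2 is itself unloaded: V_out = V_mid × R4/(R3+R4) = 1.015 × 22800/28400 = 0.815 V.

V_out ≈ 0.815 V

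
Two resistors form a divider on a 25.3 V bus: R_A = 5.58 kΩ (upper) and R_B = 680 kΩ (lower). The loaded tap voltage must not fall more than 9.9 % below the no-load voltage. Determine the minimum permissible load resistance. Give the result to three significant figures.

Output resistance R_th = R_A‖R_B = (5.58 × 680)/685.6 = 5.535 kΩ.
The fractional drop is R_th/(R_th + R_L); requiring this ≤ 0.0990 gives R_L ≥ R_th(1/0.0990 − 1) = 5.535 × 9.101 = 50.4 kΩ.

R_L(min) ≈ 50.4 kΩ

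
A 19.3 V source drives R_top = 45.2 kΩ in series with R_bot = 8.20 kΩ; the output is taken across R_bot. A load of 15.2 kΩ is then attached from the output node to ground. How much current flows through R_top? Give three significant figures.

I ≈ 0.382 mA

R_bot‖R_L = 5.326 kΩ, so the source sees R_top + R_bot‖R_L = 50.53 kΩ.
I = 19.3 V / 50.53 kΩ = 0.382 mA.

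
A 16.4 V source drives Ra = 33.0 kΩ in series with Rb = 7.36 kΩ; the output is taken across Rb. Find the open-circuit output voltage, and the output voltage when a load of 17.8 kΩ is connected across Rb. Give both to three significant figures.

Open-circuit: V = 16.4 × 7.36/(33.0 + 7.36) = 2.99 V.
With the load, Rb becomes Rb‖R_L = 5.207 kΩ, so V = 16.4 × 5.207/38.21 = 2.24 V.

Unloaded: 2.99 V; loaded: 2.24 V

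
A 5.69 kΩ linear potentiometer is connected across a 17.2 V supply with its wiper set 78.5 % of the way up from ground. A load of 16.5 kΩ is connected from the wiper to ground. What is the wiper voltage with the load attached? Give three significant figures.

V ≈ 12.8 V

The wiper splits the pot into (1−α)R = 1.223 kΩ above and αR = 4.467 kΩ below.
Lower section ‖ load = 3.515 kΩ.
V_wiper = 17.2 × 3.515/(1.223 + 3.515) = 12.8 V.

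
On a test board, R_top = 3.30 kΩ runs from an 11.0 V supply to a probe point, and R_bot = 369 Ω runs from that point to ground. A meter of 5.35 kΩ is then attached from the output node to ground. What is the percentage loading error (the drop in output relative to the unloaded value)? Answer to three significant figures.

The divider's output (Thévenin) resistance is R_top‖R_bot = 331.9 Ω.
Fractional drop under load = R_th/(R_th + R_L) = 331.9 / (331.9 + 5350) = 0.05841.
So the output falls by 5.84 %.

5.84 %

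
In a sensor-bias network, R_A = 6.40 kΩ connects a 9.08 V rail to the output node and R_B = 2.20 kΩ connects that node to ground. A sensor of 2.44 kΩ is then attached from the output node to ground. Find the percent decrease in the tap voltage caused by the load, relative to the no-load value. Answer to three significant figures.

40.2 %

The divider's output (Thévenin) resistance is R_A‖R_B = 1.637 kΩ.
Fractional drop under load = R_th/(R_th + R_L) = 1.637 / (1.637 + 2.44) = 0.4016.
So the output falls by 40.2 %.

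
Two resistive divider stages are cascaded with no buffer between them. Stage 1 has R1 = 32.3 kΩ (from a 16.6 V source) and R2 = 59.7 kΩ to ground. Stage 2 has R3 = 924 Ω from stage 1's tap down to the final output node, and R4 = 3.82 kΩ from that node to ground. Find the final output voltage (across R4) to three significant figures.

V_out ≈ 1.60 V

Stage 2 presents R3+R4 = 4744 Ω as a load on stage 1's tap.
Stage 1's lower leg becomes R2‖(R3+R4) = 4395 Ω, so V_mid = 16.6 × 4395/36690 = 1.988 V.
Stage 2 is itself unloaded: V_out = V_mid × R4/(R3+R4) = 1.988 × 3820/4744 = 1.60 V.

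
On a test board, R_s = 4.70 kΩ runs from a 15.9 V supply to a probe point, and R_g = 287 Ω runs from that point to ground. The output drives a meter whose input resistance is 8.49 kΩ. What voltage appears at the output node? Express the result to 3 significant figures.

V_out ≈ 0.887 V

The load sits in parallel with R_g: R_g‖R_L = (287 × 8490) / (287 + 8490) = 277.6 Ω.
V_out = 15.9 × 277.6 / (4700 + 277.6) = 15.9 × 277.6/4978 = 0.887 V.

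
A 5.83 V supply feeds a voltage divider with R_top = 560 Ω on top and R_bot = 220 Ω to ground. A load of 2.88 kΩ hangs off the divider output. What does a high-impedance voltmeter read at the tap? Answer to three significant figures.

The load sits in parallel with R_bot: R_bot‖R_L = (220 × 2880) / (220 + 2880) = 204.4 Ω.
V_out = 5.83 × 204.4 / (560 + 204.4) = 5.83 × 204.4/764.4 = 1.56 V.

V_out ≈ 1.56 V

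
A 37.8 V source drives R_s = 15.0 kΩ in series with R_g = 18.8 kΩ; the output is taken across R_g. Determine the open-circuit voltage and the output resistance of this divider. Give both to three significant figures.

V_th = 21.0 V, R_th = 8.34 kΩ

V_th is the open-circuit tap voltage: 37.8 × 18.8/(15.0 + 18.8) = 21.0 V.
With the supply zeroed, R_s and R_g appear in parallel from the tap: R_th = R_s‖R_g = (15.0 × 18.8)/33.80 = 8.34 kΩ.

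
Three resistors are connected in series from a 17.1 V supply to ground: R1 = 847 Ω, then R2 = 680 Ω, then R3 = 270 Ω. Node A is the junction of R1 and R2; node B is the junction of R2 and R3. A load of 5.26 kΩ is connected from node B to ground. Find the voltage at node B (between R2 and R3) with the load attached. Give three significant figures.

At node B, R3 is in parallel with the load: R3‖R_L = 256.8 Ω.
Below node A the resistance is R2 + (R3‖R_L) = 936.8 Ω, so V_A = 17.1 × 936.8/1784 = 8.981 V.
Then V_B = V_A × (R3‖R_L)/(R2 + R3‖R_L) = 8.981 × 256.8/936.8 = 2.46 V.

V ≈ 2.46 V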